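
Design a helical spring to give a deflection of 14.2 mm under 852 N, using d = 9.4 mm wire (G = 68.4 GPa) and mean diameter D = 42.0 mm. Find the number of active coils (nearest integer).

15

Required rate k = F/δ = 852/14.2 = 60 N/mm
N_a = Gd⁴/(8D³k) = (68.4×10³ × 9.4⁴)/(8 × 42.0³ × 60)
    = 5.34032e+08 / 3.55622e+07 = 15.02 → 15 coils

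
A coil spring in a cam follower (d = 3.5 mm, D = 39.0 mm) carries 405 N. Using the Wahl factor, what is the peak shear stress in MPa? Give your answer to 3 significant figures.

Spring index C = D/d = 39.0/3.5 = 11.1429
K_W = (4C−1)/(4C−4) + 0.615/C = 43.571/40.571 + 0.0552 = 1.1291
τ₀ = 8FD/(πd³) = 8·405·39.0/(π·3.5³) = 126360/134.7 = 938.11 MPa
τ_max = K·τ₀ = 1.1291 × 938.11 = 1059.3 MPa

1060 MPa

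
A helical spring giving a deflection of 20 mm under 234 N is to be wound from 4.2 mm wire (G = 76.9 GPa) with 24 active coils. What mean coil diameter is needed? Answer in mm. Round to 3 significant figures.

Required rate k = F/δ = 234/20 = 11.7 N/mm
D = (Gd⁴/(8N_a·k))^(1/3) = (76.9×10³·4.2⁴/(8·24·11.7))^(1/3)
  = (10652.1)^(1/3) = 22.0028 mm

22.0 mm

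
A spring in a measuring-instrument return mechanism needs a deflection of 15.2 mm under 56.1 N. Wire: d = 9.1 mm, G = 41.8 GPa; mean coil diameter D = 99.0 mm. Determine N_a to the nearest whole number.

Required rate k = F/δ = 56.1/15.2 = 3.6908 N/mm
N_a = Gd⁴/(8D³k) = (41.8×10³ × 9.1⁴)/(8 × 99.0³ × 3.6908)
    = 2.86643e+08 / 2.86494e+07 = 10.01 → 10 coils

10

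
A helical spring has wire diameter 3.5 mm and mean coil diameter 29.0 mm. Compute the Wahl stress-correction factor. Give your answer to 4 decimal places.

C = D/d = 29.0/3.5 = 8.2857
K_W = (4C−1)/(4C−4) + 0.615/C = 32.143/29.143 + 0.0742 = 1.1772

1.1772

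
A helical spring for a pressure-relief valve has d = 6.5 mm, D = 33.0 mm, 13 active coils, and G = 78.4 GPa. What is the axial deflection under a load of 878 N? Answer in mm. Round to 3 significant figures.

23.4 mm

k = Gd⁴/(8D³N_a) = (78.4×10³)(6.5⁴)/(8·33.0³·13) = 37.445 N/mm
δ = F/k = 878 / 37.445 = 23.448 mm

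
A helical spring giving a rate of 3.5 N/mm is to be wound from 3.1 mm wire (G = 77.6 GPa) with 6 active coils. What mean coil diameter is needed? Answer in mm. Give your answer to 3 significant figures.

D = (Gd⁴/(8N_a·k))^(1/3) = (77.6×10³·3.1⁴/(8·6·3.5))^(1/3)
  = (42657.9)^(1/3) = 34.9408 mm

34.9 mm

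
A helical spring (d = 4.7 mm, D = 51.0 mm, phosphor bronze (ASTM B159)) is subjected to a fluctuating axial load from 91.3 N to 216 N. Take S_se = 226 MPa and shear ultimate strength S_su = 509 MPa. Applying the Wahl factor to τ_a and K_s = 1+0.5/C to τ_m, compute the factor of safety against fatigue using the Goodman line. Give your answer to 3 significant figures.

1.27

C = D/d = 51.0/4.7 = 10.8511; K_W = (4C−1)/(4C−4)+0.615/C = 1.1328; K_s = 1+0.5/C = 1.0461
F_a = (F_max−F_min)/2 = 62.35 N; F_m = (F_max+F_min)/2 = 153.65 N
τ_a = K_W·8F_aD/(πd³) = 1.1328 × 77.993 = 88.351 MPa
τ_m = K_s·8F_mD/(πd³) = 1.0461 × 192.2 = 201.05 MPa
Goodman: 1/n_f = τ_a/S_se + τ_m/S_su = 88.351/226 + 201.05/509 = 0.39093 + 0.39500 = 0.78593
n_f = 1/0.78593 = 1.272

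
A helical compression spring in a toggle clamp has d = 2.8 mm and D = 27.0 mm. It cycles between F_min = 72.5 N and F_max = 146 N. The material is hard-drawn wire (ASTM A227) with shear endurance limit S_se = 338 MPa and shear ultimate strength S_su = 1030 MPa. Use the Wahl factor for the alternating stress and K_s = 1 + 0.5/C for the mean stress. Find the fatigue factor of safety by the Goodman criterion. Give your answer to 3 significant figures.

C = D/d = 27.0/2.8 = 9.6429; K_W = (4C−1)/(4C−4)+0.615/C = 1.1506; K_s = 1+0.5/C = 1.0519
F_a = (F_max−F_min)/2 = 36.75 N; F_m = (F_max+F_min)/2 = 109.25 N
τ_a = K_W·8F_aD/(πd³) = 1.1506 × 115.1 = 132.43 MPa
τ_m = K_s·8F_mD/(πd³) = 1.0519 × 342.18 = 359.92 MPa
Goodman: 1/n_f = τ_a/S_se + τ_m/S_su = 132.43/338 + 359.92/1030 = 0.39181 + 0.34944 = 0.74125
n_f = 1/0.74125 = 1.349

1.35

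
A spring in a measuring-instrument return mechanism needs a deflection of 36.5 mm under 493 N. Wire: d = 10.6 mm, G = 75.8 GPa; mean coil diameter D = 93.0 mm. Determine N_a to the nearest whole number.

11

Required rate k = F/δ = 493/36.5 = 13.507 N/mm
N_a = Gd⁴/(8D³k) = (75.8×10³ × 10.6⁴)/(8 × 93.0³ × 13.507)
    = 9.56958e+08 / 8.69146e+07 = 11.01 → 11 coils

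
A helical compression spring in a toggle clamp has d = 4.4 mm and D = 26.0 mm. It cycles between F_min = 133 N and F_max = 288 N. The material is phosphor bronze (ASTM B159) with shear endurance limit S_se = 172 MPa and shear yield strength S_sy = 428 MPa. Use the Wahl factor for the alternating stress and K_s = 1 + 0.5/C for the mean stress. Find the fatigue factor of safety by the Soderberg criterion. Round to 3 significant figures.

1.17

C = D/d = 26.0/4.4 = 5.9091; K_W = (4C−1)/(4C−4)+0.615/C = 1.2569; K_s = 1+0.5/C = 1.0846
F_a = (F_max−F_min)/2 = 77.5 N; F_m = (F_max+F_min)/2 = 210.5 N
τ_a = K_W·8F_aD/(πd³) = 1.2569 × 60.236 = 75.708 MPa
τ_m = K_s·8F_mD/(πd³) = 1.0846 × 163.61 = 177.45 MPa
Soderberg: 1/n_f = τ_a/S_se + τ_m/S_sy = 75.708/172 + 177.45/428 = 0.44016 + 0.41461 = 0.85477
n_f = 1/0.85477 = 1.17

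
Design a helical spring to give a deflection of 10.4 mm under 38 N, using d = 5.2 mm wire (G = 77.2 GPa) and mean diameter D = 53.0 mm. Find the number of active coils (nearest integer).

13

Required rate k = F/δ = 38/10.4 = 3.6538 N/mm
N_a = Gd⁴/(8D³k) = (77.2×10³ × 5.2⁴)/(8 × 53.0³ × 3.6538)
    = 5.64457e+07 / 4.35179e+06 = 12.97 → 13 coils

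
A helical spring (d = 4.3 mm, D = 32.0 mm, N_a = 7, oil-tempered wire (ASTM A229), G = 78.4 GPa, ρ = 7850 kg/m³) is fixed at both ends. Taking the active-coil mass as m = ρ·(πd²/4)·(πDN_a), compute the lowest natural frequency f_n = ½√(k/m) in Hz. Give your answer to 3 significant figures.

213 Hz

k = Gd⁴/(8D³N_a) = (78.4×10³)(4.3⁴)/(8·32.0³·7) = 14.607 N/mm = 14607 N/m
Wire length L = πDN_a = π·32.0·7 = 703.72 mm
m = ρ·(πd²/4)·L = 7850 × 14.522×10⁻⁶ m² × 0.70372 m = 0.080222 kg
f_n = ½√(k/m) = 0.5·√(14607/0.080222) = 0.5·√(1.8208e+05) = 213.35 Hz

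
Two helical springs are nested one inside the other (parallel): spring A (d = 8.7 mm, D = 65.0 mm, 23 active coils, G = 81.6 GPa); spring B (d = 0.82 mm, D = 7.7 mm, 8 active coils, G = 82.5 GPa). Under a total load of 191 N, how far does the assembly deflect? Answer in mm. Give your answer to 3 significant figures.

k_A = Gd⁴/(8D³N_a) = (81.6×10³)(8.7⁴)/(8·65.0³·23) = 9.2514 N/mm
k_B = Gd⁴/(8D³N_a) = (82.5×10³)(0.82⁴)/(8·7.7³·8) = 1.2766 N/mm
Parallel: k_eq = 9.2514 + 1.2766 = 10.528 N/mm
δ = F/k_eq = 191/10.528 = 18.142 mm

18.1 mm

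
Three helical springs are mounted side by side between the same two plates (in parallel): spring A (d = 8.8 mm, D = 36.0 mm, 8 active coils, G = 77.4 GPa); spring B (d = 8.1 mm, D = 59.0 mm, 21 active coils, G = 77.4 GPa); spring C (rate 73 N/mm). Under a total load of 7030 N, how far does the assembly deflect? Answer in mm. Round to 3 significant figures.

k_A = Gd⁴/(8D³N_a) = (77.4×10³)(8.8⁴)/(8·36.0³·8) = 155.45 N/mm
k_B = Gd⁴/(8D³N_a) = (77.4×10³)(8.1⁴)/(8·59.0³·21) = 9.6564 N/mm
Parallel: k_eq = 155.45 + 9.6564 + 73 = 238.1 N/mm
δ = F/k_eq = 7030/238.1 = 29.525 mm

29.5 mm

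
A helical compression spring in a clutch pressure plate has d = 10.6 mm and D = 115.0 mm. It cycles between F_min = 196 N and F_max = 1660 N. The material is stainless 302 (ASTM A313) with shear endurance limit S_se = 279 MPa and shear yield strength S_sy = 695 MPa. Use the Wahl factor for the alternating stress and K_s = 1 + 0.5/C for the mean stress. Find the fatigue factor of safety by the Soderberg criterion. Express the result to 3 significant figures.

C = D/d = 115.0/10.6 = 10.8491; K_W = (4C−1)/(4C−4)+0.615/C = 1.1328; K_s = 1+0.5/C = 1.0461
F_a = (F_max−F_min)/2 = 732 N; F_m = (F_max+F_min)/2 = 928 N
τ_a = K_W·8F_aD/(πd³) = 1.1328 × 179.98 = 203.89 MPa
τ_m = K_s·8F_mD/(πd³) = 1.0461 × 228.18 = 238.69 MPa
Soderberg: 1/n_f = τ_a/S_se + τ_m/S_sy = 203.89/279 + 238.69/695 = 0.73079 + 0.34344 = 1.0742
n_f = 1/1.0742 = 0.9309

0.931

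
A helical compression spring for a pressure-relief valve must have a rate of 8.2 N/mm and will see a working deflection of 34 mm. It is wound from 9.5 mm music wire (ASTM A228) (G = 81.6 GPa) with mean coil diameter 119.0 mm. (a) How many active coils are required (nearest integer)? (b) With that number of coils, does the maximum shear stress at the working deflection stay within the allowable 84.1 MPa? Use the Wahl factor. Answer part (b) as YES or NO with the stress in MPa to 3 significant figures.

(a) 6 coils; (b) NO, τ_max = 110 MPa

N_a = Gd⁴/(8D³k) = (81.6×10³)(9.5⁴)/(8·119.0³·8.2) = 6.012 → N_a = 6
Actual rate k = Gd⁴/(8D³·6) = 8.2168 N/mm
Working load F = kδ = 8.2168·34 = 279.37 N
C = 119.0/9.5 = 12.5263; K_W = (4C−1)/(4C−4)+0.615/C = 1.1142
τ_max = K_W·8FD/(πd³) = 1.1142·98.741 = 110.01 MPa
τ_max > 84.1 MPa → exceeds allowable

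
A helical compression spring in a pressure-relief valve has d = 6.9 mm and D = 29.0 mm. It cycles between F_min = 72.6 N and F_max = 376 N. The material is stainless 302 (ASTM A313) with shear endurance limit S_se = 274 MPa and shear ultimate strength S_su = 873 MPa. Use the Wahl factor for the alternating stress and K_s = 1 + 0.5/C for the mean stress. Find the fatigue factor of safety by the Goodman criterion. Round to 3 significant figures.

C = D/d = 29.0/6.9 = 4.2029; K_W = (4C−1)/(4C−4)+0.615/C = 1.3805; K_s = 1+0.5/C = 1.1190
F_a = (F_max−F_min)/2 = 151.7 N; F_m = (F_max+F_min)/2 = 224.3 N
τ_a = K_W·8F_aD/(πd³) = 1.3805 × 34.102 = 47.077 MPa
τ_m = K_s·8F_mD/(πd³) = 1.1190 × 50.422 = 56.42 MPa
Goodman: 1/n_f = τ_a/S_se + τ_m/S_su = 47.077/274 + 56.42/873 = 0.17181 + 0.06463 = 0.23644
n_f = 1/0.23644 = 4.229

4.23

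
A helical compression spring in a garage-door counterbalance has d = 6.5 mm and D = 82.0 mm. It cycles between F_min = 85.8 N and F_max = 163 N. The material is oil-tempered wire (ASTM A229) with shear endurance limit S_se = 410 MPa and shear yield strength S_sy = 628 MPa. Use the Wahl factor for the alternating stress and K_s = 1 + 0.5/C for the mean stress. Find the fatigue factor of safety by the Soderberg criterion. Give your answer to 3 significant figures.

4.23

C = D/d = 82.0/6.5 = 12.6154; K_W = (4C−1)/(4C−4)+0.615/C = 1.1133; K_s = 1+0.5/C = 1.0396
F_a = (F_max−F_min)/2 = 38.6 N; F_m = (F_max+F_min)/2 = 124.4 N
τ_a = K_W·8F_aD/(πd³) = 1.1133 × 29.35 = 32.675 MPa
τ_m = K_s·8F_mD/(πd³) = 1.0396 × 94.588 = 98.337 MPa
Soderberg: 1/n_f = τ_a/S_se + τ_m/S_sy = 32.675/410 + 98.337/628 = 0.07970 + 0.15659 = 0.23628
n_f = 1/0.23628 = 4.232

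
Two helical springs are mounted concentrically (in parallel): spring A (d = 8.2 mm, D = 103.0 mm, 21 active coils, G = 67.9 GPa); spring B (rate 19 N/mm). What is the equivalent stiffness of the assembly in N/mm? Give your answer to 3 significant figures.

20.7 N/mm

k_A = Gd⁴/(8D³N_a) = (67.9×10³)(8.2⁴)/(8·103.0³·21) = 1.6723 N/mm
Parallel: k_eq = 1.6723 + 19 = 20.672 N/mm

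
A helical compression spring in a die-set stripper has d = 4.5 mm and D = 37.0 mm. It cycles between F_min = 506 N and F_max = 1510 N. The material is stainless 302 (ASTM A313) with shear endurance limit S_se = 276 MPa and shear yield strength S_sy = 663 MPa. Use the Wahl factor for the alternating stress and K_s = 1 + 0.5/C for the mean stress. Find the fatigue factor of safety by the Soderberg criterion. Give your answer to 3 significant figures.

0.257

C = D/d = 37.0/4.5 = 8.2222; K_W = (4C−1)/(4C−4)+0.615/C = 1.1786; K_s = 1+0.5/C = 1.0608
F_a = (F_max−F_min)/2 = 502 N; F_m = (F_max+F_min)/2 = 1008 N
τ_a = K_W·8F_aD/(πd³) = 1.1786 × 519.05 = 611.77 MPa
τ_m = K_s·8F_mD/(πd³) = 1.0608 × 1042.2 = 1105.6 MPa
Soderberg: 1/n_f = τ_a/S_se + τ_m/S_sy = 611.77/276 + 1105.6/663 = 2.21657 + 1.66759 = 3.8842
n_f = 1/3.8842 = 0.2575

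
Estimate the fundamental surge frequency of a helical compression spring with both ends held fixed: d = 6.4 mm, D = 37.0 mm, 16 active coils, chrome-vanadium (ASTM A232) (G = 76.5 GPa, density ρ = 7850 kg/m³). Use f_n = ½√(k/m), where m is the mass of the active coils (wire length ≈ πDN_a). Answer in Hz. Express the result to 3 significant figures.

k = Gd⁴/(8D³N_a) = (76.5×10³)(6.4⁴)/(8·37.0³·16) = 19.795 N/mm = 19795 N/m
Wire length L = πDN_a = π·37.0·16 = 1859.8 mm
m = ρ·(πd²/4)·L = 7850 × 32.17×10⁻⁶ m² × 1.8598 m = 0.46967 kg
f_n = ½√(k/m) = 0.5·√(19795/0.46967) = 0.5·√(42148) = 102.65 Hz

103 Hz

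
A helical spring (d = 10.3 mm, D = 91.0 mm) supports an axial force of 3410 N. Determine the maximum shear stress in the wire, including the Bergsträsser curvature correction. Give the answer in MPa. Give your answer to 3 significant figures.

835 MPa

Spring index C = D/d = 91.0/10.3 = 8.8350
K_B = (4C+2)/(4C−3) = 37.340/32.340 = 1.1546
τ₀ = 8FD/(πd³) = 8·3410·91.0/(π·10.3³) = 2.48248e+06/3432.9 = 723.14 MPa
τ_max = K·τ₀ = 1.1546 × 723.14 = 834.95 MPa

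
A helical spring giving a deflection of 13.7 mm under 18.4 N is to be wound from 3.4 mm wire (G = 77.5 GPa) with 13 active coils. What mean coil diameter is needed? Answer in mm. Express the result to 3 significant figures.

42.0 mm

Required rate k = F/δ = 18.4/13.7 = 1.3431 N/mm
D = (Gd⁴/(8N_a·k))^(1/3) = (77.5×10³·3.4⁴/(8·13·1.3431))^(1/3)
  = (74145.8)^(1/3) = 42.0109 mm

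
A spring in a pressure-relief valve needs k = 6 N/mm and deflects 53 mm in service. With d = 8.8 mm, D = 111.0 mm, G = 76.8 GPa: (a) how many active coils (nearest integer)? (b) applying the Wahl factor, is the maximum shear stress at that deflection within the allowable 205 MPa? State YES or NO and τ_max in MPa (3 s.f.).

(a) 7 coils; (b) YES, τ_max = 147 MPa

N_a = Gd⁴/(8D³k) = (76.8×10³)(8.8⁴)/(8·111.0³·6) = 7.016 → N_a = 7
Actual rate k = Gd⁴/(8D³·7) = 6.0136 N/mm
Working load F = kδ = 6.0136·53 = 318.72 N
C = 111.0/8.8 = 12.6136; K_W = (4C−1)/(4C−4)+0.615/C = 1.1133
τ_max = K_W·8FD/(πd³) = 1.1133·132.2 = 147.18 MPa
τ_max ≤ 205 MPa → acceptable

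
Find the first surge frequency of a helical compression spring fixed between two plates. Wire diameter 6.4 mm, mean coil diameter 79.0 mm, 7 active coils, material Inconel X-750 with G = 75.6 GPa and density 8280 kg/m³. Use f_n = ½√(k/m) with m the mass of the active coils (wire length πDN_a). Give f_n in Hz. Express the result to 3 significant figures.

k = Gd⁴/(8D³N_a) = (75.6×10³)(6.4⁴)/(8·79.0³·7) = 4.5938 N/mm = 4593.8 N/m
Wire length L = πDN_a = π·79.0·7 = 1737.3 mm
m = ρ·(πd²/4)·L = 8280 × 32.17×10⁻⁶ m² × 1.7373 m = 0.46276 kg
f_n = ½√(k/m) = 0.5·√(4593.8/0.46276) = 0.5·√(9927) = 49.817 Hz

49.8 Hz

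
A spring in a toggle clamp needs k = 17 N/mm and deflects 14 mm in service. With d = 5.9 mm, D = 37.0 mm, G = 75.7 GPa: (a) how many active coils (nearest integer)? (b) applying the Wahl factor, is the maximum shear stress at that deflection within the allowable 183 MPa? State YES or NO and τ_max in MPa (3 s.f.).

(a) 13 coils; (b) YES, τ_max = 139 MPa

N_a = Gd⁴/(8D³k) = (75.7×10³)(5.9⁴)/(8·37.0³·17) = 13.32 → N_a = 13
Actual rate k = Gd⁴/(8D³·13) = 17.413 N/mm
Working load F = kδ = 17.413·14 = 243.78 N
C = 37.0/5.9 = 6.2712; K_W = (4C−1)/(4C−4)+0.615/C = 1.2404
τ_max = K_W·8FD/(πd³) = 1.2404·111.84 = 138.72 MPa
τ_max ≤ 183 MPa → acceptable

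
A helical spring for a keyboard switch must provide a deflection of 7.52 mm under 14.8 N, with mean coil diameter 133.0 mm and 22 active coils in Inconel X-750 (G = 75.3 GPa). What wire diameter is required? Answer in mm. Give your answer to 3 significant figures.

10.2 mm

Required rate k = F/δ = 14.8/7.52 = 1.9681 N/mm
d = (8D³N_a·k / G)^(1/4) = (8·133.0³·22·1.9681 / (75.3×10³))^0.25
  = (10822)^0.25 = 10.1995 mm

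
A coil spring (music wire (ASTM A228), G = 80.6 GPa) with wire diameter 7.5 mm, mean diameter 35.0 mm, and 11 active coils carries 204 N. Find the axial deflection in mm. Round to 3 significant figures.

k = Gd⁴/(8D³N_a) = (80.6×10³)(7.5⁴)/(8·35.0³·11) = 67.592 N/mm
δ = F/k = 204 / 67.592 = 3.0181 mm

3.02 mm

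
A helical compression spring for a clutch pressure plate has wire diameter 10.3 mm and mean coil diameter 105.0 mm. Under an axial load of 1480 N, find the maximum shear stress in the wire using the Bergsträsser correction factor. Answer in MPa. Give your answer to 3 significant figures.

Spring index C = D/d = 105.0/10.3 = 10.1942
K_B = (4C+2)/(4C−3) = 42.777/37.777 = 1.1324
τ₀ = 8FD/(πd³) = 8·1480·105.0/(π·10.3³) = 1.2432e+06/3432.9 = 362.14 MPa
τ_max = K·τ₀ = 1.1324 × 362.14 = 410.07 MPa

410 MPa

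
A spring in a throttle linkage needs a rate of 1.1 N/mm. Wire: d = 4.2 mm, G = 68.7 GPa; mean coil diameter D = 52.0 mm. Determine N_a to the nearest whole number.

N_a = Gd⁴/(8D³k) = (68.7×10³ × 4.2⁴)/(8 × 52.0³ × 1.1)
    = 2.13774e+07 / 1.23735e+06 = 17.28 → 17 coils

17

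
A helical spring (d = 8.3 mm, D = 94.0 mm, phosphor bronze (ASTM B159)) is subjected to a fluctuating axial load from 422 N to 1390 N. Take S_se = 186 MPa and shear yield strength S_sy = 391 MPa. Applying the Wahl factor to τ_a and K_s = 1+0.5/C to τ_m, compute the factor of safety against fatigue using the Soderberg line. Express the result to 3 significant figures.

0.446

C = D/d = 94.0/8.3 = 11.3253; K_W = (4C−1)/(4C−4)+0.615/C = 1.1269; K_s = 1+0.5/C = 1.0441
F_a = (F_max−F_min)/2 = 484 N; F_m = (F_max+F_min)/2 = 906 N
τ_a = K_W·8F_aD/(πd³) = 1.1269 × 202.62 = 228.34 MPa
τ_m = K_s·8F_mD/(πd³) = 1.0441 × 379.28 = 396.03 MPa
Soderberg: 1/n_f = τ_a/S_se + τ_m/S_sy = 228.34/186 + 396.03/391 = 1.22763 + 1.01286 = 2.2405
n_f = 1/2.2405 = 0.4463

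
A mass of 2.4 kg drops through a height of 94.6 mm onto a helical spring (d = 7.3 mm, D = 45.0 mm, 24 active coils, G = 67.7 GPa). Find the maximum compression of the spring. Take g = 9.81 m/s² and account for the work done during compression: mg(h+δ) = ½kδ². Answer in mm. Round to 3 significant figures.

k = Gd⁴/(8D³N_a) = (67.7×10³)(7.3⁴)/(8·45.0³·24) = 10.989 N/mm
W = mg = 2.4 × 9.81 = 23.544 N
½kδ² − Wδ − Wh = 0 → δ = (W + √(W² + 2kWh))/k
δ = (23.544 + √(554.32 + 48948.9))/10.989 = (23.544 + 222.49)/10.989 = 22.39 mm

22.4 mm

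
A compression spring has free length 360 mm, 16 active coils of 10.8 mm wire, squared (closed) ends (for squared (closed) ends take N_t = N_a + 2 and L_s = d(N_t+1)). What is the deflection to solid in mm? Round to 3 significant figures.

155 mm

N_t = 18; L_s = 10.8·19 = 205.2 mm
δ_solid = L₀ − L_s = 360 − 205.2 = 154.8 mm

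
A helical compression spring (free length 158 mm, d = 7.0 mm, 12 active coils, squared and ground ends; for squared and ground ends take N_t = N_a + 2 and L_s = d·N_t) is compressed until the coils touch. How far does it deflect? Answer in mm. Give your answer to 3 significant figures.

N_t = 14; L_s = 7.0·14 = 98 mm
δ_solid = L₀ − L_s = 158 − 98 = 60 mm

60.0 mm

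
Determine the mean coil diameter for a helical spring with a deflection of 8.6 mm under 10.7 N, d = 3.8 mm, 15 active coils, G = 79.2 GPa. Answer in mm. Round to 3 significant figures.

48.0 mm

Required rate k = F/δ = 10.7/8.6 = 1.2442 N/mm
D = (Gd⁴/(8N_a·k))^(1/3) = (79.2×10³·3.8⁴/(8·15·1.2442))^(1/3)
  = (110610)^(1/3) = 48.0026 mm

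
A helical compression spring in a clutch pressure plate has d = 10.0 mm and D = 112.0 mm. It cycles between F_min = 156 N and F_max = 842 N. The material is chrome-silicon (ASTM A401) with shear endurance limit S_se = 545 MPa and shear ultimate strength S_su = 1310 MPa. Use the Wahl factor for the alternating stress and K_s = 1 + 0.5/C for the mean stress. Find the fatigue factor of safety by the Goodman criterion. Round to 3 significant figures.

3.16

C = D/d = 112.0/10.0 = 11.2000; K_W = (4C−1)/(4C−4)+0.615/C = 1.1284; K_s = 1+0.5/C = 1.0446
F_a = (F_max−F_min)/2 = 343 N; F_m = (F_max+F_min)/2 = 499 N
τ_a = K_W·8F_aD/(πd³) = 1.1284 × 97.826 = 110.39 MPa
τ_m = K_s·8F_mD/(πd³) = 1.0446 × 142.32 = 148.67 MPa
Goodman: 1/n_f = τ_a/S_se + τ_m/S_su = 110.39/545 + 148.67/1310 = 0.20255 + 0.11349 = 0.31604
n_f = 1/0.31604 = 3.164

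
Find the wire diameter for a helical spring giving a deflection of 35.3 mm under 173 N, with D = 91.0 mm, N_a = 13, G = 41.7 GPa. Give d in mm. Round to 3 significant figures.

Required rate k = F/δ = 173/35.3 = 4.9008 N/mm
d = (8D³N_a·k / G)^(1/4) = (8·91.0³·13·4.9008 / (41.7×10³))^0.25
  = (9210.7)^0.25 = 9.7966 mm

9.80 mm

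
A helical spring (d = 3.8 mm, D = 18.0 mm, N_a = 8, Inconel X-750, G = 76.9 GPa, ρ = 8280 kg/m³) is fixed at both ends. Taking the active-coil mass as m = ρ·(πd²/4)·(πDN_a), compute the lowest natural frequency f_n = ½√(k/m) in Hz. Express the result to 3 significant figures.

503 Hz

k = Gd⁴/(8D³N_a) = (76.9×10³)(3.8⁴)/(8·18.0³·8) = 42.96 N/mm = 42960 N/m
Wire length L = πDN_a = π·18.0·8 = 452.39 mm
m = ρ·(πd²/4)·L = 8280 × 11.341×10⁻⁶ m² × 0.45239 m = 0.042481 kg
f_n = ½√(k/m) = 0.5·√(42960/0.042481) = 0.5·√(1.0113e+06) = 502.81 Hz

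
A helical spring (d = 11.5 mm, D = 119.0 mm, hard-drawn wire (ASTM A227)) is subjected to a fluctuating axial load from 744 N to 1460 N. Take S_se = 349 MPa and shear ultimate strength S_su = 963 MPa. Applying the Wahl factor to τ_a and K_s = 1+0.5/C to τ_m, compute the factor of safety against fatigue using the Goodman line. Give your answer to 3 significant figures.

C = D/d = 119.0/11.5 = 10.3478; K_W = (4C−1)/(4C−4)+0.615/C = 1.1397; K_s = 1+0.5/C = 1.0483
F_a = (F_max−F_min)/2 = 358 N; F_m = (F_max+F_min)/2 = 1102 N
τ_a = K_W·8F_aD/(πd³) = 1.1397 × 71.331 = 81.293 MPa
τ_m = K_s·8F_mD/(πd³) = 1.0483 × 219.57 = 230.18 MPa
Goodman: 1/n_f = τ_a/S_se + τ_m/S_su = 81.293/349 + 230.18/963 = 0.23293 + 0.23902 = 0.47196
n_f = 1/0.47196 = 2.119

2.12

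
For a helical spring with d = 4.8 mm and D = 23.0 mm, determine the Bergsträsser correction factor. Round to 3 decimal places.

1.309

C = D/d = 23.0/4.8 = 4.7917
K_B = (4C+2)/(4C−3) = 21.167/16.167 = 1.3093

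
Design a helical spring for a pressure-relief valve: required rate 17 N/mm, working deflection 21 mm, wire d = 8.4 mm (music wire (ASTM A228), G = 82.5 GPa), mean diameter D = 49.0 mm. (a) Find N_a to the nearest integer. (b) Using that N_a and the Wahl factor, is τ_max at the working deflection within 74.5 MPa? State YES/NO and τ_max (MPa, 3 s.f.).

N_a = Gd⁴/(8D³k) = (82.5×10³)(8.4⁴)/(8·49.0³·17) = 25.67 → N_a = 26
Actual rate k = Gd⁴/(8D³·26) = 16.785 N/mm
Working load F = kδ = 16.785·21 = 352.48 N
C = 49.0/8.4 = 5.8333; K_W = (4C−1)/(4C−4)+0.615/C = 1.2606
τ_max = K_W·8FD/(πd³) = 1.2606·74.206 = 93.544 MPa
τ_max > 74.5 MPa → exceeds allowable

(a) 26 coils; (b) NO, τ_max = 93.5 MPa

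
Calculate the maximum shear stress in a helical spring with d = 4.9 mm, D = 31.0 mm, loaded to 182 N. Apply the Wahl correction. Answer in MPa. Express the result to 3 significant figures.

Spring index C = D/d = 31.0/4.9 = 6.3265
K_W = (4C−1)/(4C−4) + 0.615/C = 24.306/21.306 + 0.0972 = 1.2380
τ₀ = 8FD/(πd³) = 8·182·31.0/(π·4.9³) = 45136/369.61 = 122.12 MPa
τ_max = K·τ₀ = 1.2380 × 122.12 = 151.19 MPa

151 MPa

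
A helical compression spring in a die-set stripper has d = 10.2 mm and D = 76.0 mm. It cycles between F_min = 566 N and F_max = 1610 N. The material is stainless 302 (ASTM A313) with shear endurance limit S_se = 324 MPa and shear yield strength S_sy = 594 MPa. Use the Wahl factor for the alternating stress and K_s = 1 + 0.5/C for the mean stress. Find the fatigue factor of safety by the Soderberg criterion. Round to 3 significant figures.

1.41

C = D/d = 76.0/10.2 = 7.4510; K_W = (4C−1)/(4C−4)+0.615/C = 1.1988; K_s = 1+0.5/C = 1.0671
F_a = (F_max−F_min)/2 = 522 N; F_m = (F_max+F_min)/2 = 1088 N
τ_a = K_W·8F_aD/(πd³) = 1.1988 × 95.197 = 114.12 MPa
τ_m = K_s·8F_mD/(πd³) = 1.0671 × 198.42 = 211.73 MPa
Soderberg: 1/n_f = τ_a/S_se + τ_m/S_sy = 114.12/324 + 211.73/594 = 0.35223 + 0.35645 = 0.70868
n_f = 1/0.70868 = 1.411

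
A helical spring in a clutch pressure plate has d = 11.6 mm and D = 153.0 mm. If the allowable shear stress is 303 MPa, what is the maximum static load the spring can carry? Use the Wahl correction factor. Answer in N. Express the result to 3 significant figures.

1100 N

C = D/d = 153.0/11.6 = 13.1897
K_W = (4C−1)/(4C−4) + 0.615/C = 51.759/48.759 + 0.0466 = 1.1082
τ_max = K·8FD/(πd³) → F_max = τ_allow·πd³/(8DK)
F_max = 303·π·11.6³/(8·153.0·1.1082) = 1.4858e+06/1356.4 = 1095.4 N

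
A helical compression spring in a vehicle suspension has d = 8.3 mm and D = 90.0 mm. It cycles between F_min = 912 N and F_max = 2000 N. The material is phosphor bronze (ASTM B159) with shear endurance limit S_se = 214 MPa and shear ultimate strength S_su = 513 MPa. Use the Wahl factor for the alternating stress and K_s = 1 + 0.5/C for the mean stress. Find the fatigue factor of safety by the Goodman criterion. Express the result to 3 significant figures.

C = D/d = 90.0/8.3 = 10.8434; K_W = (4C−1)/(4C−4)+0.615/C = 1.1329; K_s = 1+0.5/C = 1.0461
F_a = (F_max−F_min)/2 = 544 N; F_m = (F_max+F_min)/2 = 1456 N
τ_a = K_W·8F_aD/(πd³) = 1.1329 × 218.05 = 247.03 MPa
τ_m = K_s·8F_mD/(πd³) = 1.0461 × 583.59 = 610.5 MPa
Goodman: 1/n_f = τ_a/S_se + τ_m/S_su = 247.03/214 + 610.5/513 = 1.15433 + 1.19006 = 2.3444
n_f = 1/2.3444 = 0.4266

0.427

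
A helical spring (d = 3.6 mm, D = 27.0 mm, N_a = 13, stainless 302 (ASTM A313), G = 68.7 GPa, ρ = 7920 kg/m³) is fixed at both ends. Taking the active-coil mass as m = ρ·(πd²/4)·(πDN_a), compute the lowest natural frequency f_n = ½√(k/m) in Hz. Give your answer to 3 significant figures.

k = Gd⁴/(8D³N_a) = (68.7×10³)(3.6⁴)/(8·27.0³·13) = 5.6369 N/mm = 5636.9 N/m
Wire length L = πDN_a = π·27.0·13 = 1102.7 mm
m = ρ·(πd²/4)·L = 7920 × 10.179×10⁻⁶ m² × 1.1027 m = 0.088895 kg
f_n = ½√(k/m) = 0.5·√(5636.9/0.088895) = 0.5·√(63411) = 125.91 Hz

126 Hz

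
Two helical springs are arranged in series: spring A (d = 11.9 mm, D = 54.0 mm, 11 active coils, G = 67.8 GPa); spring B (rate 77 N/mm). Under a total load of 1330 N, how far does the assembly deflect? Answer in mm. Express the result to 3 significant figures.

k_A = Gd⁴/(8D³N_a) = (67.8×10³)(11.9⁴)/(8·54.0³·11) = 98.119 N/mm
Series: 1/k_eq = 1/98.119 + 1/77 = 0.023179; k_eq = 43.143 N/mm
δ = F/k_eq = 1330/43.143 = 30.828 mm

30.8 mm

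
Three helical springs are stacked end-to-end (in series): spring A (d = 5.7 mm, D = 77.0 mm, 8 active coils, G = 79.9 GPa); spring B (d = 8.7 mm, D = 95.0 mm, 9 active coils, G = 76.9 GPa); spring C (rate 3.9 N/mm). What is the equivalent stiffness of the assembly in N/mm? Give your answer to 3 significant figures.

k_A = Gd⁴/(8D³N_a) = (79.9×10³)(5.7⁴)/(8·77.0³·8) = 2.8866 N/mm
k_B = Gd⁴/(8D³N_a) = (76.9×10³)(8.7⁴)/(8·95.0³·9) = 7.1367 N/mm
Series: 1/k_eq = 1/2.8866 + 1/7.1367 + 1/3.9 = 0.74295; k_eq = 1.346 N/mm

1.35 N/mm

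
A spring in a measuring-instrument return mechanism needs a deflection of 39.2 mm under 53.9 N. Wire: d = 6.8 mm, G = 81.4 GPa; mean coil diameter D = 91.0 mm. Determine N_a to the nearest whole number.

Required rate k = F/δ = 53.9/39.2 = 1.375 N/mm
N_a = Gd⁴/(8D³k) = (81.4×10³ × 6.8⁴)/(8 × 91.0³ × 1.375)
    = 1.74044e+08 / 8.28928e+06 = 21 → 21 coils

21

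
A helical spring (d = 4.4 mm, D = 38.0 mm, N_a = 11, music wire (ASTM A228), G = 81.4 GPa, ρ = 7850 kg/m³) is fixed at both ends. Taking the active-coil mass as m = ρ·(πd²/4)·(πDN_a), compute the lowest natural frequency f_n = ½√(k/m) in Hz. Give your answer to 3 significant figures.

100 Hz

k = Gd⁴/(8D³N_a) = (81.4×10³)(4.4⁴)/(8·38.0³·11) = 6.3183 N/mm = 6318.3 N/m
Wire length L = πDN_a = π·38.0·11 = 1313.2 mm
m = ρ·(πd²/4)·L = 7850 × 15.205×10⁻⁶ m² × 1.3132 m = 0.15674 kg
f_n = ½√(k/m) = 0.5·√(6318.3/0.15674) = 0.5·√(40310) = 100.39 Hz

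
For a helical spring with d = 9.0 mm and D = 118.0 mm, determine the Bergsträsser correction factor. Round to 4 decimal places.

1.1011

C = D/d = 118.0/9.0 = 13.1111
K_B = (4C+2)/(4C−3) = 54.444/49.444 = 1.1011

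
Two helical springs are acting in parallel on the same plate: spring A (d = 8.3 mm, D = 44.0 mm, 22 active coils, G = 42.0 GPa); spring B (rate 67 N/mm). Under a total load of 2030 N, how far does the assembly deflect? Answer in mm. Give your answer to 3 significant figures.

k_A = Gd⁴/(8D³N_a) = (42.0×10³)(8.3⁴)/(8·44.0³·22) = 13.295 N/mm
Parallel: k_eq = 13.295 + 67 = 80.295 N/mm
δ = F/k_eq = 2030/80.295 = 25.282 mm

25.3 mm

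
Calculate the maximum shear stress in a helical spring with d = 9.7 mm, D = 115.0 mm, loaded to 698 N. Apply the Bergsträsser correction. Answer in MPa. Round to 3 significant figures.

Spring index C = D/d = 115.0/9.7 = 11.8557
K_B = (4C+2)/(4C−3) = 49.423/44.423 = 1.1126
τ₀ = 8FD/(πd³) = 8·698·115.0/(π·9.7³) = 642160/2867.2 = 223.96 MPa
τ_max = K·τ₀ = 1.1126 × 223.96 = 249.17 MPa

249 MPa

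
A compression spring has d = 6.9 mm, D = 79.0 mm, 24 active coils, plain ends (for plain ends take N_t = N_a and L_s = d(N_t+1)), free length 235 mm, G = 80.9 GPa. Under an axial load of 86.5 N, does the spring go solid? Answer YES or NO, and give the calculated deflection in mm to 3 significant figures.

k = Gd⁴/(8D³N_a) = (80.9×10³)(6.9⁴)/(8·79.0³·24) = 1.9371 N/mm
N_t = 24; L_s = 6.9·25 = 172.5 mm; δ_solid = L₀ − L_s = 235 − 172.5 = 62.5 mm
δ = F/k = 86.5/1.9371 = 44.653 mm
δ < δ_solid → spring does not go solid

NO, δ = 44.7 mm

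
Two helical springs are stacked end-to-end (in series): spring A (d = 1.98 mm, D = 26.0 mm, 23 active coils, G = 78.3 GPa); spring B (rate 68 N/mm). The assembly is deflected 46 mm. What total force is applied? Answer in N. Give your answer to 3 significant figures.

17.0 N

k_A = Gd⁴/(8D³N_a) = (78.3×10³)(1.98⁴)/(8·26.0³·23) = 0.37212 N/mm
Series: 1/k_eq = 1/0.37212 + 1/68 = 2.702; k_eq = 0.3701 N/mm
F = k_eq·δ = 0.3701·46 = 17.024 N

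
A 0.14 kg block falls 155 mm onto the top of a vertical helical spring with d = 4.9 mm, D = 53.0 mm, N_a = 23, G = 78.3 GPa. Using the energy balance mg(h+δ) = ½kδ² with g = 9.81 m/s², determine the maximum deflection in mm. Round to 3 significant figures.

k = Gd⁴/(8D³N_a) = (78.3×10³)(4.9⁴)/(8·53.0³·23) = 1.6478 N/mm
W = mg = 0.14 × 9.81 = 1.3734 N
½kδ² − Wδ − Wh = 0 → δ = (W + √(W² + 2kWh))/k
δ = (1.3734 + √(1.8862 + 701.551))/1.6478 = (1.3734 + 26.522)/1.6478 = 16.929 mm

16.9 mm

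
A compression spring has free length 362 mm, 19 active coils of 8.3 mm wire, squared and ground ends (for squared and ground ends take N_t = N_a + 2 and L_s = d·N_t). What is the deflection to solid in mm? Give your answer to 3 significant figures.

N_t = 21; L_s = 8.3·21 = 174.3 mm
δ_solid = L₀ − L_s = 362 − 174.3 = 187.7 mm

188 mm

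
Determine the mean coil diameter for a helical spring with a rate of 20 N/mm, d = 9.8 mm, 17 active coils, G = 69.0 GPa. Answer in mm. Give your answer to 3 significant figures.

D = (Gd⁴/(8N_a·k))^(1/3) = (69.0×10³·9.8⁴/(8·17·20))^(1/3)
  = (233983)^(1/3) = 61.6209 mm

61.6 mm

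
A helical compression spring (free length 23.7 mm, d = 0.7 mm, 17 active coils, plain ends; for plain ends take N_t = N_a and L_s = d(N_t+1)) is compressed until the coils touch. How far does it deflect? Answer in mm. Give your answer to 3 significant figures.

11.1 mm

N_t = 17; L_s = 0.7·18 = 12.6 mm
δ_solid = L₀ − L_s = 23.7 − 12.6 = 11.1 mm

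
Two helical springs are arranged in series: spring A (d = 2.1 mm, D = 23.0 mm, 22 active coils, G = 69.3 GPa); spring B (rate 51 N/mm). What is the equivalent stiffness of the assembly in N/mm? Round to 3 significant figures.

k_A = Gd⁴/(8D³N_a) = (69.3×10³)(2.1⁴)/(8·23.0³·22) = 0.62938 N/mm
Series: 1/k_eq = 1/0.62938 + 1/51 = 1.6085; k_eq = 0.62171 N/mm

0.622 N/mm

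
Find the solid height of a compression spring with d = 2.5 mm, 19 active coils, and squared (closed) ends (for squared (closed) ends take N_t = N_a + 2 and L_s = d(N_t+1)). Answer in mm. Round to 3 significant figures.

55.0 mm

squared (closed) ends: N_t = N_a + 2 = 19 + 2 = 21
L_s = d·(N_t+1) = 2.5 × 22 = 55 mm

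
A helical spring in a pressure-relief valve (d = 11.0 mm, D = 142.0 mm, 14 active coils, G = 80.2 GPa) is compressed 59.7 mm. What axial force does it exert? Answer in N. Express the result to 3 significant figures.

219 N

k = Gd⁴/(8D³N_a) = (80.2×10³)(11.0⁴)/(8·142.0³·14) = 3.6615 N/mm
F = k·δ = 3.6615 × 59.7 = 218.59 N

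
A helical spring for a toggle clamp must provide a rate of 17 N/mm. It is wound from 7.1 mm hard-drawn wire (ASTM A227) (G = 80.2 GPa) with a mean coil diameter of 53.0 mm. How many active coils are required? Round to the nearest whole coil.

10

N_a = Gd⁴/(8D³k) = (80.2×10³ × 7.1⁴)/(8 × 53.0³ × 17)
    = 2.03802e+08 / 2.02473e+07 = 10.07 → 10 coils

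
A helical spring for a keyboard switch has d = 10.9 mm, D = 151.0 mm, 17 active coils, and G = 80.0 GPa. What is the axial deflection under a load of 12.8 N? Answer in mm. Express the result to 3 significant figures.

k = Gd⁴/(8D³N_a) = (80.0×10³)(10.9⁴)/(8·151.0³·17) = 2.4117 N/mm
δ = F/k = 12.8 / 2.4117 = 5.3074 mm

5.31 mm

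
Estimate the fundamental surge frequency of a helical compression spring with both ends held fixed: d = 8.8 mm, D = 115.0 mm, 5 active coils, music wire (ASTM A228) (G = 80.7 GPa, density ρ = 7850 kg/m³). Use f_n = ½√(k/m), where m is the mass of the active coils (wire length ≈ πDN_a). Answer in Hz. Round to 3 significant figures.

48.0 Hz

k = Gd⁴/(8D³N_a) = (80.7×10³)(8.8⁴)/(8·115.0³·5) = 7.9552 N/mm = 7955.2 N/m
Wire length L = πDN_a = π·115.0·5 = 1806.4 mm
m = ρ·(πd²/4)·L = 7850 × 60.821×10⁻⁶ m² × 1.8064 m = 0.86247 kg
f_n = ½√(k/m) = 0.5·√(7955.2/0.86247) = 0.5·√(9223.8) = 48.02 Hz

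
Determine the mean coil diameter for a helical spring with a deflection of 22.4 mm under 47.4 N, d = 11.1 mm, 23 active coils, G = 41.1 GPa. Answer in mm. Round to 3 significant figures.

117 mm

Required rate k = F/δ = 47.4/22.4 = 2.1161 N/mm
D = (Gd⁴/(8N_a·k))^(1/3) = (41.1×10³·11.1⁴/(8·23·2.1161))^(1/3)
  = (1.60245e+06)^(1/3) = 117.0205 mm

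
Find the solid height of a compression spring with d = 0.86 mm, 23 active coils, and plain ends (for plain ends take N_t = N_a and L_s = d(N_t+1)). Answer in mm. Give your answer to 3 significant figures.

20.6 mm

plain ends: N_t = N_a = 23
L_s = d·(N_t+1) = 0.86 × 24 = 20.64 mm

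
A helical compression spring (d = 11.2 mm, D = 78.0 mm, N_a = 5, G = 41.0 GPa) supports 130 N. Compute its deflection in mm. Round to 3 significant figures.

3.82 mm

k = Gd⁴/(8D³N_a) = (41.0×10³)(11.2⁴)/(8·78.0³·5) = 33.987 N/mm
δ = F/k = 130 / 33.987 = 3.825 mm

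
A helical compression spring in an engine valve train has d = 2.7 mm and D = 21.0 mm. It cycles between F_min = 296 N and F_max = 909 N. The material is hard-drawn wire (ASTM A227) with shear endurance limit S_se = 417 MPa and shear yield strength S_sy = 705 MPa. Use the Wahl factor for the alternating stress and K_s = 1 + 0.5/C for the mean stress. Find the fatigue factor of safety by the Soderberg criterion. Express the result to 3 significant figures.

C = D/d = 21.0/2.7 = 7.7778; K_W = (4C−1)/(4C−4)+0.615/C = 1.1897; K_s = 1+0.5/C = 1.0643
F_a = (F_max−F_min)/2 = 306.5 N; F_m = (F_max+F_min)/2 = 602.5 N
τ_a = K_W·8F_aD/(πd³) = 1.1897 × 832.72 = 990.71 MPa
τ_m = K_s·8F_mD/(πd³) = 1.0643 × 1636.9 = 1742.1 MPa
Soderberg: 1/n_f = τ_a/S_se + τ_m/S_sy = 990.71/417 + 1742.1/705 = 2.37580 + 2.47112 = 4.8469
n_f = 1/4.8469 = 0.2063

0.206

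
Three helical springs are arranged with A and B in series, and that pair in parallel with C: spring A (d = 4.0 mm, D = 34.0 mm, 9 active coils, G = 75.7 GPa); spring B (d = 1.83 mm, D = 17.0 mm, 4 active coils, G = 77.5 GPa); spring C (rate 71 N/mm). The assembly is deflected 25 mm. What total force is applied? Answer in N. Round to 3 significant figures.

1850 N

k_A = Gd⁴/(8D³N_a) = (75.7×10³)(4.0⁴)/(8·34.0³·9) = 6.848 N/mm
k_B = Gd⁴/(8D³N_a) = (77.5×10³)(1.83⁴)/(8·17.0³·4) = 5.5285 N/mm
Springs A,B series: k_AB = 1/(1/6.848+1/5.5285) = 3.059 N/mm; parallel with C: k_eq = 3.059+71 = 74.059 N/mm
F = k_eq·δ = 74.059·25 = 1851.5 N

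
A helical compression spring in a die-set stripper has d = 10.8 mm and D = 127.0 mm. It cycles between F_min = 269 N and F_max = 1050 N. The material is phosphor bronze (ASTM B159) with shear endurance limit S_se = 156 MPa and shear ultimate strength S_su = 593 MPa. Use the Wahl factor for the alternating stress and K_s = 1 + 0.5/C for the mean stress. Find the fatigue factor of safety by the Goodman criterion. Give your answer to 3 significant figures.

0.982

C = D/d = 127.0/10.8 = 11.7593; K_W = (4C−1)/(4C−4)+0.615/C = 1.1220; K_s = 1+0.5/C = 1.0425
F_a = (F_max−F_min)/2 = 390.5 N; F_m = (F_max+F_min)/2 = 659.5 N
τ_a = K_W·8F_aD/(πd³) = 1.1220 × 100.25 = 112.48 MPa
τ_m = K_s·8F_mD/(πd³) = 1.0425 × 169.31 = 176.51 MPa
Goodman: 1/n_f = τ_a/S_se + τ_m/S_su = 112.48/156 + 176.51/593 = 0.72105 + 0.29766 = 1.0187
n_f = 1/1.0187 = 0.9816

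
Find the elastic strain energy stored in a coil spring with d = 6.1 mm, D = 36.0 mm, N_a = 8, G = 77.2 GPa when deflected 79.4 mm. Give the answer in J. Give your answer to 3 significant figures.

113 J

k = Gd⁴/(8D³N_a) = (77.2×10³)(6.1⁴)/(8·36.0³·8) = 35.797 N/mm
U = ½kδ² = 0.5 × 35.797 × 79.4² = 1.1284e+05 N·mm = 112.84 J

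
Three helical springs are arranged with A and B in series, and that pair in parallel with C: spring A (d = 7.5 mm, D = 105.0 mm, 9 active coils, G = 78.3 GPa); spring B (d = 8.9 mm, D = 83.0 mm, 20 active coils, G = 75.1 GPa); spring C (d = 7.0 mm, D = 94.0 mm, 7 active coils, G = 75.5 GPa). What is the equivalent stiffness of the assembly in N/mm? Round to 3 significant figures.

5.78 N/mm

k_A = Gd⁴/(8D³N_a) = (78.3×10³)(7.5⁴)/(8·105.0³·9) = 2.9724 N/mm
k_B = Gd⁴/(8D³N_a) = (75.1×10³)(8.9⁴)/(8·83.0³·20) = 5.1505 N/mm
k_C = Gd⁴/(8D³N_a) = (75.5×10³)(7.0⁴)/(8·94.0³·7) = 3.8973 N/mm
Springs A,B series: k_AB = 1/(1/2.9724+1/5.1505) = 1.8847 N/mm; parallel with C: k_eq = 1.8847+3.8973 = 5.782 N/mm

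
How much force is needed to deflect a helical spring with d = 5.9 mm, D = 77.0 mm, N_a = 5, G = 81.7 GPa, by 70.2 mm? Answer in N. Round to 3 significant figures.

k = Gd⁴/(8D³N_a) = (81.7×10³)(5.9⁴)/(8·77.0³·5) = 5.4212 N/mm
F = k·δ = 5.4212 × 70.2 = 380.57 N

381 N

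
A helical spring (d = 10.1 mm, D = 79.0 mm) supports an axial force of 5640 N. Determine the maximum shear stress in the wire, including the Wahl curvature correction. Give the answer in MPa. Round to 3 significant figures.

Spring index C = D/d = 79.0/10.1 = 7.8218
K_W = (4C−1)/(4C−4) + 0.615/C = 30.287/27.287 + 0.0786 = 1.1886
τ₀ = 8FD/(πd³) = 8·5640·79.0/(π·10.1³) = 3.56448e+06/3236.8 = 1101.2 MPa
τ_max = K·τ₀ = 1.1886 × 1101.2 = 1308.9 MPa

1310 MPa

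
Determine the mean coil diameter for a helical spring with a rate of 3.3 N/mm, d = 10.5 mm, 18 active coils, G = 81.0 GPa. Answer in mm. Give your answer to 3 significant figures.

127 mm

D = (Gd⁴/(8N_a·k))^(1/3) = (81.0×10³·10.5⁴/(8·18·3.3))^(1/3)
  = (2.07189e+06)^(1/3) = 127.4839 mm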